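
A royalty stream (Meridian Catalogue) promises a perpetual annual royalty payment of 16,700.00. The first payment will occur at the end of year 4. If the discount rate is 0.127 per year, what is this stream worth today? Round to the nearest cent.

91863.08

Value at end of year 3: C / r = 16,700.00 / 0.127 = 131,496.0630
Discount to today: PV = 131,496.0630 / (1 + 0.127)^3 = 131,496.0630 / 1.431435 = 91,863.08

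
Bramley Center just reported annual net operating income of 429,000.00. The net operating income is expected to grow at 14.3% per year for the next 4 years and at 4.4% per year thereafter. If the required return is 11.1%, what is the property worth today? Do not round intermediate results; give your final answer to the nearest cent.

9331965.29

D_1 = 490347.00000
D_2 = 560466.62100
D_3 = 640613.34780
D_4 = 732221.05654
Terminal value at year 4: TV = D_4×(1+g_2)/(r−g_2) = 764438.78303/0.067 = 11409534.07502
P_0 = D_1/(1+r)^1 + D_2/(1+r)^2 + D_3/(1+r)^3 + D_4/(1+r)^4 + TV/(1+r)^4
    = 441356.43564 + 454068.77222 + 467147.26071 + 480602.44734 + 7488790.37347 = 9331965.28939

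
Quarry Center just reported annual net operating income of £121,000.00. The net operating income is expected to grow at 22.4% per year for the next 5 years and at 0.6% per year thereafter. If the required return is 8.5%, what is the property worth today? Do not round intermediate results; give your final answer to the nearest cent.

£3696489.54

D_1 = 148104.00000
D_2 = 181279.29600
D_3 = 221885.85830
D_4 = 271588.29056
D_5 = 332424.06765
Terminal value at year 5: TV = D_5×(1+g_2)/(r−g_2) = 334418.61206/0.079 = 4233146.98806
P_0 = D_1/(1+r)^1 + D_2/(1+r)^2 + D_3/(1+r)^3 + D_4/(1+r)^4 + D_5/(1+r)^5 + TV/(1+r)^5
    = 136501.38249 + 153988.65637 + 173716.23539 + 195971.12638 + 221077.10478 + 2815235.03051 = 3696489.53593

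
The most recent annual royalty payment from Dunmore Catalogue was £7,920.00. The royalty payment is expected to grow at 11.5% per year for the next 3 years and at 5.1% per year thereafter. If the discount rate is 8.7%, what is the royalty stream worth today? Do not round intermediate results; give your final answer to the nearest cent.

£274557.40

D_1 = 8830.80000
D_2 = 9846.34200
D_3 = 10978.67133
Terminal value at year 3: TV = D_3×(1+g_2)/(r−g_2) = 11538.58357/0.036 = 320516.21022
P_0 = D_1/(1+r)^1 + D_2/(1+r)^2 + D_3/(1+r)^3 + TV/(1+r)^3
    = 8124.01104 + 8333.27719 + 8547.93383 + 249552.17924 = 274557.40130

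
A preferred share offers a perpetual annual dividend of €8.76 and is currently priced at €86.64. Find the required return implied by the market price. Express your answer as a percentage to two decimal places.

P = C/r ⇒ r = C/P = €8.76/€86.64 = 0.101108

10.11%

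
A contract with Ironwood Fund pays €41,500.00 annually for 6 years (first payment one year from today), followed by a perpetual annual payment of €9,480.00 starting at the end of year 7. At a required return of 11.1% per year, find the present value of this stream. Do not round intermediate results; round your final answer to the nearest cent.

PV of 6-year annuity: €41,500.00 × [1 − (1+0.111)^−6] / 0.111 = 175062.71159
Perpetuity value at year 6: €9,480.00 / 0.111 = 85405.40541
PV of perpetuity: 85405.40541 / (1+0.111)^6 = 45415.17635
Total PV = 175062.71159 + 45415.17635 = 220477.88794

€220477.89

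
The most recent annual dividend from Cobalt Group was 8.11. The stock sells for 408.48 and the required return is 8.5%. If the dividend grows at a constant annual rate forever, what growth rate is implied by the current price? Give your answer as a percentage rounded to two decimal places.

P = D₀(1+g)/(r−g) ⇒ P(r−g) = D₀(1+g) ⇒ g(P+D₀) = P·r − D₀
g = (P·r − D₀)/(P + D₀) = (408.48×0.085 − 8.11) / (408.48 + 8.11) = 0.063878

6.39%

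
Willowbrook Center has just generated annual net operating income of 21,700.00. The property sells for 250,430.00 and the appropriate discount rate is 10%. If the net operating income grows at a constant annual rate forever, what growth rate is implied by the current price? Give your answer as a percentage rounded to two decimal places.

1.23%

P = D₀(1+g)/(r−g) ⇒ P(r−g) = D₀(1+g) ⇒ g(P+D₀) = P·r − D₀
g = (P·r − D₀)/(P + D₀) = (250,430.00×0.1 − 21,700.00) / (250,430.00 + 21,700.00) = 0.012285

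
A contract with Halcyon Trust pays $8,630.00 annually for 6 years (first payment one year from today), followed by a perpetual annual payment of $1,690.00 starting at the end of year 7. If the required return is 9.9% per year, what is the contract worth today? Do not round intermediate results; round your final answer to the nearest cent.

$47385.00

PV of 6-year annuity: $8,630.00 × [1 − (1+0.099)^−6] / 0.099 = 37696.30208
Perpetuity value at year 6: $1,690.00 / 0.099 = 17070.70707
PV of perpetuity: 17070.70707 / (1+0.099)^6 = 9688.69658
Total PV = 37696.30208 + 9688.69658 = 47384.99866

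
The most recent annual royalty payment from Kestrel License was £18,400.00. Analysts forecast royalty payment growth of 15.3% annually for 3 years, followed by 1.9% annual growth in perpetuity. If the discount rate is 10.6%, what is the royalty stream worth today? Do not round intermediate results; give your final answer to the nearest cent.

D_1 = 21215.20000
D_2 = 24461.12560
D_3 = 28203.67782
Terminal value at year 3: TV = D_3×(1+g_2)/(r−g_2) = 28739.54770/0.087 = 330339.62868
P_0 = D_1/(1+r)^1 + D_2/(1+r)^2 + D_3/(1+r)^3 + TV/(1+r)^3
    = 19181.91682 + 19997.06156 + 20846.84628 + 244171.68227 = 304197.50693

£304197.51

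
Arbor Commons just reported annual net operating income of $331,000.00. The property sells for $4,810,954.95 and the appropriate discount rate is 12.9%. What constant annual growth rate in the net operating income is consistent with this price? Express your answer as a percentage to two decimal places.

5.63%

P = D₀(1+g)/(r−g) ⇒ P(r−g) = D₀(1+g) ⇒ g(P+D₀) = P·r − D₀
g = (P·r − D₀)/(P + D₀) = ($4,810,954.95×0.129 − $331,000.00) / ($4,810,954.95 + $331,000.00) = 0.056324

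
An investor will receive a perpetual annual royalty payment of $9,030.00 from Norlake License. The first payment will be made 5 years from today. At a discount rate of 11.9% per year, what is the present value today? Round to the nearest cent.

$48397.22

Value at end of year 4: C / r = $9,030.00 / 0.119 = $75,882.3529
Discount to today: PV = $75,882.3529 / (1 + 0.119)^4 = $75,882.3529 / 1.567907 = $48,397.22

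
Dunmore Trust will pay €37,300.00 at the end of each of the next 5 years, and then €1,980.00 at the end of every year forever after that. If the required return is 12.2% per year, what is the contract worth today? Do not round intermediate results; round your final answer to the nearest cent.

PV of 5-year annuity: €37,300.00 × [1 − (1+0.122)^−5] / 0.122 = 133794.61914
Perpetuity value at year 5: €1,980.00 / 0.122 = 16229.50820
PV of perpetuity: 16229.50820 / (1+0.122)^5 = 9127.27372
Total PV = 133794.61914 + 9127.27372 = 142921.89287

€142921.89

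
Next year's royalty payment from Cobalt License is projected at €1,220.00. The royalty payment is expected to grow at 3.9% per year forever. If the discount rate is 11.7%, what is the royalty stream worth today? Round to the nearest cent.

€15641.03

Growing perpetuity: P = D₁ / (r − g) = €1,220.0000 / (0.117 − 0.039) = €15,641.03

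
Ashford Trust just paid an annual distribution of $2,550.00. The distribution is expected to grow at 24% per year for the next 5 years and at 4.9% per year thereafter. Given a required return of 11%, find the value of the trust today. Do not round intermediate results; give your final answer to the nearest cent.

D_1 = 3162.00000
D_2 = 3920.88000
D_3 = 4861.89120
D_4 = 6028.74509
D_5 = 7475.64391
Terminal value at year 5: TV = D_5×(1+g_2)/(r−g_2) = 7841.95046/0.061 = 128556.56493
P_0 = D_1/(1+r)^1 + D_2/(1+r)^2 + D_3/(1+r)^3 + D_4/(1+r)^4 + D_5/(1+r)^5 + TV/(1+r)^5
    = 2848.64865 + 3182.27417 + 3554.97294 + 3971.32112 + 4436.43081 + 76292.06419 = 94285.71188

$94285.71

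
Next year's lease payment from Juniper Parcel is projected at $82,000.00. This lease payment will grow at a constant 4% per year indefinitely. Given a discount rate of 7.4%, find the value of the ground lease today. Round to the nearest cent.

Growing perpetuity: P = D₁ / (r − g) = $82,000.0000 / (0.074 − 0.04) = $2,411,764.71

$2411764.71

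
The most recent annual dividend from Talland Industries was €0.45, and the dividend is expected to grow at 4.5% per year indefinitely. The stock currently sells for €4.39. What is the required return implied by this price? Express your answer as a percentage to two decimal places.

15.21%

D₁ = €0.45 × 1.045 = €0.4703
P = D₁/(r − g) ⇒ r = D₁/P + g = €0.4703/€4.39 + 0.045 = 0.107118 + 0.045 = 0.152118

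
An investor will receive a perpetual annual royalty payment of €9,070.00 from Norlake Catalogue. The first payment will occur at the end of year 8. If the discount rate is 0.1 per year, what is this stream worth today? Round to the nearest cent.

Value at end of year 7: C / r = €9,070.00 / 0.1 = €90,700.0000
Discount to today: PV = €90,700.0000 / (1 + 0.1)^7 = €90,700.0000 / 1.948717 = €46,543.44

€46543.44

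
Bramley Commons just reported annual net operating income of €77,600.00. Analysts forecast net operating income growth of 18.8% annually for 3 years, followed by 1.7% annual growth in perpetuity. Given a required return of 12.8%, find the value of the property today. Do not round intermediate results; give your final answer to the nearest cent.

€1089036.34

D_1 = 92188.80000
D_2 = 109520.29440
D_3 = 130110.10975
Terminal value at year 3: TV = D_3×(1+g_2)/(r−g_2) = 132321.98161/0.111 = 1192089.92444
P_0 = D_1/(1+r)^1 + D_2/(1+r)^2 + D_3/(1+r)^3 + TV/(1+r)^3
    = 81727.65957 + 86074.87551 + 90653.32633 + 830580.47641 = 1089036.33783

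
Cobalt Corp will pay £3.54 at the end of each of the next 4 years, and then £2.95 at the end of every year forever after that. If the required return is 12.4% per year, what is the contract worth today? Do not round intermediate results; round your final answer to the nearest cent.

£25.57

PV of 4-year annuity: £3.54 × [1 − (1+0.124)^−4] / 0.124 = 10.66226
Perpetuity value at year 4: £2.95 / 0.124 = 23.79032
PV of perpetuity: 23.79032 / (1+0.124)^4 = 14.90511
Total PV = 10.66226 + 14.90511 = 25.56737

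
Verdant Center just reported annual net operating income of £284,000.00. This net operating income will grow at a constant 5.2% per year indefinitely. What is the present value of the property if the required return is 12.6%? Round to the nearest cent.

D₁ = D₀ × (1 + g) = £284,000.00 × 1.052 = £298,768.0000
Growing perpetuity: P = D₁ / (r − g) = £298,768.0000 / (0.126 − 0.052) = £4,037,405.41

£4037405.41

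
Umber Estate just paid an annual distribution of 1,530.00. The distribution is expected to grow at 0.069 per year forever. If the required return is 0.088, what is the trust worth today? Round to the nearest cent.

D₁ = D₀ × (1 + g) = 1,530.00 × 1.069 = 1,635.5700
Growing perpetuity: P = D₁ / (r − g) = 1,635.5700 / (0.088 − 0.069) = 86,082.63

86082.63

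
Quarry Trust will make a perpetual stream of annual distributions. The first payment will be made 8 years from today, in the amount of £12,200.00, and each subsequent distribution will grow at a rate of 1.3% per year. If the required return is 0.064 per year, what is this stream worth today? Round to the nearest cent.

£154952.38

Value at end of year 7: C₁ / (r − g) = £12,200.00 / (0.064 − 0.013) = £239,215.6863
Discount to today: PV = £239,215.6863 / (1 + 0.064)^7 = £239,215.6863 / 1.543801 = £154,952.38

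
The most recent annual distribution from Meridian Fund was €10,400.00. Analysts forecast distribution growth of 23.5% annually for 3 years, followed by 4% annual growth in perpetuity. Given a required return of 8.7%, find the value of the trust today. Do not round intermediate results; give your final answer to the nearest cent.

€377999.14

D_1 = 12844.00000
D_2 = 15862.34000
D_3 = 19589.98990
Terminal value at year 3: TV = D_3×(1+g_2)/(r−g_2) = 20373.58950/0.047 = 433480.62757
P_0 = D_1/(1+r)^1 + D_2/(1+r)^2 + D_3/(1+r)^3 + TV/(1+r)^3
    = 11816.00736 + 13424.81057 + 15252.65966 + 337505.66063 = 377999.13822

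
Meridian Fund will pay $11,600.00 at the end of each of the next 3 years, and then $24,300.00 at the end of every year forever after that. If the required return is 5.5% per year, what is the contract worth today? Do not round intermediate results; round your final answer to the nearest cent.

PV of 3-year annuity: $11,600.00 × [1 − (1+0.055)^−3] / 0.055 = 31296.02719
Perpetuity value at year 3: $24,300.00 / 0.055 = 441818.18182
PV of perpetuity: 441818.18182 / (1+0.055)^3 = 376258.40072
Total PV = 31296.02719 + 376258.40072 = 407554.42791

$407554.43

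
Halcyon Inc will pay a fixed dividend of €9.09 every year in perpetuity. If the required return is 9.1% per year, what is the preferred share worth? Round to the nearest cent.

Level perpetuity: PV = C / r = €9.09 / 0.091 = €99.89

€99.89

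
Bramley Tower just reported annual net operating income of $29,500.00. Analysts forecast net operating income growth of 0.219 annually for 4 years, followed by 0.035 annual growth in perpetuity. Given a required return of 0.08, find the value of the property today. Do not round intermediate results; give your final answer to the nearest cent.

D_1 = 35960.50000
D_2 = 43835.84950
D_3 = 53435.90054
D_4 = 65138.36276
Terminal value at year 4: TV = D_4×(1+g_2)/(r−g_2) = 67418.20546/0.045 = 1498182.34345
P_0 = D_1/(1+r)^1 + D_2/(1+r)^2 + D_3/(1+r)^3 + D_4/(1+r)^4 + TV/(1+r)^4
    = 33296.75926 + 37582.17550 + 42419.14068 + 47878.64119 + 1101208.74737 = 1262385.46399

$1262385.46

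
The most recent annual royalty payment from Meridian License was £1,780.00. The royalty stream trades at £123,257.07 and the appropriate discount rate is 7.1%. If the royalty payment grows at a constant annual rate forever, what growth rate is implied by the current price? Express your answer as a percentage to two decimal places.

P = D₀(1+g)/(r−g) ⇒ P(r−g) = D₀(1+g) ⇒ g(P+D₀) = P·r − D₀
g = (P·r − D₀)/(P + D₀) = (£123,257.07×0.071 − £1,780.00) / (£123,257.07 + £1,780.00) = 0.055753

5.58%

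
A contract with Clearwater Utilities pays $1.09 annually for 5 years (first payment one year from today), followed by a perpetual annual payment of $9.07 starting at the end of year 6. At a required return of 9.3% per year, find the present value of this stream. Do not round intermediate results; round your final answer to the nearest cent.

$66.73

PV of 5-year annuity: $1.09 × [1 − (1+0.093)^−5] / 0.093 = 4.20692
Perpetuity value at year 5: $9.07 / 0.093 = 97.52688
PV of perpetuity: 97.52688 / (1+0.093)^5 = 62.52066
Total PV = 4.20692 + 62.52066 = 66.72758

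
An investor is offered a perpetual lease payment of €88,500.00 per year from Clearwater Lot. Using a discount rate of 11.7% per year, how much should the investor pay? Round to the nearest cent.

€756410.26

Level perpetuity: PV = C / r = €88,500.00 / 0.117 = €756,410.26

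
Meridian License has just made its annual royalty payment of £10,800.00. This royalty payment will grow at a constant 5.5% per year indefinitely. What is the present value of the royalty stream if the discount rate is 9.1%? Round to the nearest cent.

£316500.00

D₁ = D₀ × (1 + g) = £10,800.00 × 1.055 = £11,394.0000
Growing perpetuity: P = D₁ / (r − g) = £11,394.0000 / (0.091 − 0.055) = £316,500.00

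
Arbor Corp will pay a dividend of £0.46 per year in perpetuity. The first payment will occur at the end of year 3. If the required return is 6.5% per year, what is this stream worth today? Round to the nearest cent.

Value at end of year 2: C / r = £0.46 / 0.065 = £7.0769
Discount to today: PV = £7.0769 / (1 + 0.065)^2 = £7.0769 / 1.134225 = £6.24

£6.24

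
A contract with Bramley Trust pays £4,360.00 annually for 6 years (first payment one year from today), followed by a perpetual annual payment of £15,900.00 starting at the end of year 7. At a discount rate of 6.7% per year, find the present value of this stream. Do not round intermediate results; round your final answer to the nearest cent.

£181794.41

PV of 6-year annuity: £4,360.00 × [1 − (1+0.067)^−6] / 0.067 = 20975.98951
Perpetuity value at year 6: £15,900.00 / 0.067 = 237313.43284
PV of perpetuity: 237313.43284 / (1+0.067)^6 = 160818.42522
Total PV = 20975.98951 + 160818.42522 = 181794.41473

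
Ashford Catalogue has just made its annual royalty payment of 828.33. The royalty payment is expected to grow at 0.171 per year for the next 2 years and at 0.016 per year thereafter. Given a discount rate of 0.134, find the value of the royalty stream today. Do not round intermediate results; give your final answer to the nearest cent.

9343.68

D_1 = 969.97443
D_2 = 1135.84006
Terminal value at year 2: TV = D_2×(1+g_2)/(r−g_2) = 1154.01350/0.118 = 9779.77541
P_0 = D_1/(1+r)^1 + D_2/(1+r)^2 + TV/(1+r)^2
    = 855.35664 + 883.26510 + 7605.06223 = 9343.68398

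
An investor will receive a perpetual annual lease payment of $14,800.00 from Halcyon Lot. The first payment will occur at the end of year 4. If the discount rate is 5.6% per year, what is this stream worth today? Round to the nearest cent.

Value at end of year 3: C / r = $14,800.00 / 0.056 = $264,285.7143
Discount to today: PV = $264,285.7143 / (1 + 0.056)^3 = $264,285.7143 / 1.177584 = $224,430.53

$224430.53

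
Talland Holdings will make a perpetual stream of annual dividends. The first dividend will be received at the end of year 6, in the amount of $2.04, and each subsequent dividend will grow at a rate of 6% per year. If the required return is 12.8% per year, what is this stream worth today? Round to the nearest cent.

Value at end of year 5: C₁ / (r − g) = $2.04 / (0.128 − 0.06) = $30.0000
Discount to today: PV = $30.0000 / (1 + 0.128)^5 = $30.0000 / 1.826188 = $16.43

$16.43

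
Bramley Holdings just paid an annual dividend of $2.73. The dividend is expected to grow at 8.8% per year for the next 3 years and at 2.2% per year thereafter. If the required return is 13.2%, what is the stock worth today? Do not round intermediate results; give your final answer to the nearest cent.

D_1 = 2.97024
D_2 = 3.23162
D_3 = 3.51600
Terminal value at year 3: TV = D_3×(1+g_2)/(r−g_2) = 3.59336/0.11 = 32.66687
P_0 = D_1/(1+r)^1 + D_2/(1+r)^2 + D_3/(1+r)^3 + TV/(1+r)^3
    = 2.62389 + 2.52190 + 2.42387 + 22.51999 = 30.08965

$30.09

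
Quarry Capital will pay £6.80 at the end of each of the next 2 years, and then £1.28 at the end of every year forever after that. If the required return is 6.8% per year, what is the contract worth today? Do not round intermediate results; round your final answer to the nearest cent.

£28.83

PV of 2-year annuity: £6.80 × [1 − (1+0.068)^−2] / 0.068 = 12.32869
Perpetuity value at year 2: £1.28 / 0.068 = 18.82353
PV of perpetuity: 18.82353 / (1+0.068)^2 = 16.50283
Total PV = 12.32869 + 16.50283 = 28.83153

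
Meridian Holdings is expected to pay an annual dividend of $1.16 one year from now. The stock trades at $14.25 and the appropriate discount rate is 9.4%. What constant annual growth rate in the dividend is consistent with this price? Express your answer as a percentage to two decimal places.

P = D₁/(r−g) ⇒ g = r − D₁/P = 0.094 − $1.16/$14.25 = 0.012596

1.26%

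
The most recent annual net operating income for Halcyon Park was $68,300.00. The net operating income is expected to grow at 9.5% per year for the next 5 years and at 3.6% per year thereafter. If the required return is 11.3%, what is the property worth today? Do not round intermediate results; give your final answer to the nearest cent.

D_1 = 74788.50000
D_2 = 81893.40750
D_3 = 89673.28121
D_4 = 98192.24293
D_5 = 107520.50601
Terminal value at year 5: TV = D_5×(1+g_2)/(r−g_2) = 111391.24422/0.077 = 1446639.53535
P_0 = D_1/(1+r)^1 + D_2/(1+r)^2 + D_3/(1+r)^3 + D_4/(1+r)^4 + D_5/(1+r)^5 + TV/(1+r)^5
    = 67195.41779 + 66108.69944 + 65039.55606 + 63987.70340 + 62952.86183 + 847002.14102 = 1172286.37954

$1172286.38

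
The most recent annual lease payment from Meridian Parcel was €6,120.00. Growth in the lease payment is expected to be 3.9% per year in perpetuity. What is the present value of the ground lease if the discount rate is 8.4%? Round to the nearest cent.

€141304.00

D₁ = D₀ × (1 + g) = €6,120.00 × 1.039 = €6,358.6800
Growing perpetuity: P = D₁ / (r − g) = €6,358.6800 / (0.084 − 0.039) = €141,304.00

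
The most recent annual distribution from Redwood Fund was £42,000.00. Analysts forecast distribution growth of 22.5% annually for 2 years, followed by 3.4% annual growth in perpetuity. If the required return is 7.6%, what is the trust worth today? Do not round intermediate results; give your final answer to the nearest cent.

D_1 = 51450.00000
D_2 = 63026.25000
Terminal value at year 2: TV = D_2×(1+g_2)/(r−g_2) = 65169.14250/0.042 = 1551646.25000
P_0 = D_1/(1+r)^1 + D_2/(1+r)^2 + TV/(1+r)^2
    = 47815.98513 + 54437.34367 + 1340195.55596 = 1442448.88476

£1442448.88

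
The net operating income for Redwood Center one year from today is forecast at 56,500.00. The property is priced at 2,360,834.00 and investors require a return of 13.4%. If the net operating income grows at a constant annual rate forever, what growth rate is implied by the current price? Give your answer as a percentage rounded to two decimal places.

11.01%

P = D₁/(r−g) ⇒ g = r − D₁/P = 0.134 − 56,500.00/2,360,834.00 = 0.110068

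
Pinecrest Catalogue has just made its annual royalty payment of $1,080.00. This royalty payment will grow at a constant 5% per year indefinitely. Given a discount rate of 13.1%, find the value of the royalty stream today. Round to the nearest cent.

$14000.00

D₁ = D₀ × (1 + g) = $1,080.00 × 1.05 = $1,134.0000
Growing perpetuity: P = D₁ / (r − g) = $1,134.0000 / (0.131 − 0.05) = $14,000.00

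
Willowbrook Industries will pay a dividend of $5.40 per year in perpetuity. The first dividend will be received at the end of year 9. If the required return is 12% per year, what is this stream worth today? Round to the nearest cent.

Value at end of year 8: C / r = $5.40 / 0.12 = $45.0000
Discount to today: PV = $45.0000 / (1 + 0.12)^8 = $45.0000 / 2.475963 = $18.17

$18.17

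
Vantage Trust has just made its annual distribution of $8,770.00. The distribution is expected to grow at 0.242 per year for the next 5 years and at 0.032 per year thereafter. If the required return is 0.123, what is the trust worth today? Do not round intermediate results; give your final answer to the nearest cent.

D_1 = 10892.34000
D_2 = 13528.28628
D_3 = 16802.13156
D_4 = 20868.24740
D_5 = 25918.36327
Terminal value at year 5: TV = D_5×(1+g_2)/(r−g_2) = 26747.75089/0.091 = 293931.32848
P_0 = D_1/(1+r)^1 + D_2/(1+r)^2 + D_3/(1+r)^3 + D_4/(1+r)^4 + D_5/(1+r)^5 + TV/(1+r)^5
    = 9699.32324 + 10727.12330 + 11863.83539 + 13121.00049 + 14511.38255 + 164568.64610 = 224491.31107

$224491.31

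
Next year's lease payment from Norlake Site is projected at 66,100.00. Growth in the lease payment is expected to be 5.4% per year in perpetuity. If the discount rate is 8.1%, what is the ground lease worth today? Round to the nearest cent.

Growing perpetuity: P = D₁ / (r − g) = 66,100.0000 / (0.081 − 0.054) = 2,448,148.15

2448148.15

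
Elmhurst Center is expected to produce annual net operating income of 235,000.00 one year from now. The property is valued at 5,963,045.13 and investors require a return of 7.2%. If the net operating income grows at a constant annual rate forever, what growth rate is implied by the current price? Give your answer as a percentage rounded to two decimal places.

P = D₁/(r−g) ⇒ g = r − D₁/P = 0.072 − 235,000.00/5,963,045.13 = 0.032591

3.26%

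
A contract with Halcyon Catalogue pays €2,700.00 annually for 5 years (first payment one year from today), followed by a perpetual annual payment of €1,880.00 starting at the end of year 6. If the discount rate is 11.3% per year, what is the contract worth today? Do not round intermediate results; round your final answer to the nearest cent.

€19645.07

PV of 5-year annuity: €2,700.00 × [1 − (1+0.113)^−5] / 0.113 = 9904.06995
Perpetuity value at year 5: €1,880.00 / 0.113 = 16637.16814
PV of perpetuity: 16637.16814 / (1+0.113)^5 = 9741.00091
Total PV = 9904.06995 + 9741.00091 = 19645.07087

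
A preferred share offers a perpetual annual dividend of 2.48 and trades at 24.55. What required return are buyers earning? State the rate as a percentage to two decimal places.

P = C/r ⇒ r = C/P = 2.48/24.55 = 0.101018

10.10%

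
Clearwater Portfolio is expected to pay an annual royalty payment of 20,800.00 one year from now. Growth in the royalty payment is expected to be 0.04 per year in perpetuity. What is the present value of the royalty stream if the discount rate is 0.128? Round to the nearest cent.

236363.64

Growing perpetuity: P = D₁ / (r − g) = 20,800.0000 / (0.128 − 0.04) = 236,363.64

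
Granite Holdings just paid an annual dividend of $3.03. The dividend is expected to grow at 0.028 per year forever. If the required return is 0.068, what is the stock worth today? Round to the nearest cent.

D₁ = D₀ × (1 + g) = $3.03 × 1.028 = $3.1148
Growing perpetuity: P = D₁ / (r − g) = $3.1148 / (0.068 − 0.028) = $77.87

$77.87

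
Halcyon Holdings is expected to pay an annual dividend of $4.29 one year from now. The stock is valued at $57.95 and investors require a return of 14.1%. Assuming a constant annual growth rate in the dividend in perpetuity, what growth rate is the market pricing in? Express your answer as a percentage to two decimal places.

P = D₁/(r−g) ⇒ g = r − D₁/P = 0.141 − $4.29/$57.95 = 0.066971

6.70%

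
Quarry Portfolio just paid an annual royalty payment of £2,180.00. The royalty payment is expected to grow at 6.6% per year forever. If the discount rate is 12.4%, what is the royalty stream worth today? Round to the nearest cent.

£40066.90

D₁ = D₀ × (1 + g) = £2,180.00 × 1.066 = £2,323.8800
Growing perpetuity: P = D₁ / (r − g) = £2,323.8800 / (0.124 − 0.066) = £40,066.90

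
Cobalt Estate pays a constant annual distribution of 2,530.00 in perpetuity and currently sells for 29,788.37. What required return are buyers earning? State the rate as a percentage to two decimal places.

8.49%

P = C/r ⇒ r = C/P = 2,530.00/29,788.37 = 0.084932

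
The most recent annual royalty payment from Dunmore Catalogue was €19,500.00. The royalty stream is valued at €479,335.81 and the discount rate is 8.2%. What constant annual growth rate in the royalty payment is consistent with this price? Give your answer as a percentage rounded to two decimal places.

3.97%

P = D₀(1+g)/(r−g) ⇒ P(r−g) = D₀(1+g) ⇒ g(P+D₀) = P·r − D₀
g = (P·r − D₀)/(P + D₀) = (€479,335.81×0.082 − €19,500.00) / (€479,335.81 + €19,500.00) = 0.039704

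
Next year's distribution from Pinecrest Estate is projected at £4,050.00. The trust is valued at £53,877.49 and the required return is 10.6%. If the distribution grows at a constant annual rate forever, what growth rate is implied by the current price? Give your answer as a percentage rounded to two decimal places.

3.08%

P = D₁/(r−g) ⇒ g = r − D₁/P = 0.106 − £4,050.00/£53,877.49 = 0.030829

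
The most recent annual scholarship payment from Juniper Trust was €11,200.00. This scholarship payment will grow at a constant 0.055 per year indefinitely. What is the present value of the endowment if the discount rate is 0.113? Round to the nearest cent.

€203724.14

D₁ = D₀ × (1 + g) = €11,200.00 × 1.055 = €11,816.0000
Growing perpetuity: P = D₁ / (r − g) = €11,816.0000 / (0.113 − 0.055) = €203,724.14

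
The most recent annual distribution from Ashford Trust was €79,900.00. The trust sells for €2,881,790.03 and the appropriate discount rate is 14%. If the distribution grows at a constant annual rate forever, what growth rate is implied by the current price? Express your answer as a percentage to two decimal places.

P = D₀(1+g)/(r−g) ⇒ P(r−g) = D₀(1+g) ⇒ g(P+D₀) = P·r − D₀
g = (P·r − D₀)/(P + D₀) = (€2,881,790.03×0.14 − €79,900.00) / (€2,881,790.03 + €79,900.00) = 0.109245

10.92%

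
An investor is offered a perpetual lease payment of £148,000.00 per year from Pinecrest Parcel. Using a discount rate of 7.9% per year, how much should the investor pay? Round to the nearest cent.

£1873417.72

Level perpetuity: PV = C / r = £148,000.00 / 0.079 = £1,873,417.72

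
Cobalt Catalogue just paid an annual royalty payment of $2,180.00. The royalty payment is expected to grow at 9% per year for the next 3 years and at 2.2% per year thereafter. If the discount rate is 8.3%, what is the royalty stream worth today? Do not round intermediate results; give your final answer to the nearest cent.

$43861.65

D_1 = 2376.20000
D_2 = 2590.05800
D_3 = 2823.16322
Terminal value at year 3: TV = D_3×(1+g_2)/(r−g_2) = 2885.27281/0.061 = 47299.55428
P_0 = D_1/(1+r)^1 + D_2/(1+r)^2 + D_3/(1+r)^3 + TV/(1+r)^3
    = 2194.09049 + 2208.27205 + 2222.54528 + 37236.74223 = 43861.65005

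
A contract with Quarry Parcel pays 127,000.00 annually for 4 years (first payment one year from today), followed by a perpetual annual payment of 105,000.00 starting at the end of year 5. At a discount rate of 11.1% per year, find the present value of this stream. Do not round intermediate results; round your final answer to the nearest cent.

1014054.28

PV of 4-year annuity: 127,000.00 × [1 − (1+0.111)^−4] / 0.111 = 393170.82690
Perpetuity value at year 4: 105,000.00 / 0.111 = 945945.94595
PV of perpetuity: 945945.94595 / (1+0.111)^4 = 620883.45127
Total PV = 393170.82690 + 620883.45127 = 1014054.27816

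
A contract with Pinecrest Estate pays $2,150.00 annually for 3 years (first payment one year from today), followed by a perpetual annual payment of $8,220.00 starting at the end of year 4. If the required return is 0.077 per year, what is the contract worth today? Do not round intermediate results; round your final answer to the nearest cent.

$91025.20

PV of 3-year annuity: $2,150.00 × [1 − (1+0.077)^−3] / 0.077 = 5570.88924
Perpetuity value at year 3: $8,220.00 / 0.077 = 106753.24675
PV of perpetuity: 106753.24675 / (1+0.077)^3 = 85454.31210
Total PV = 5570.88924 + 85454.31210 = 91025.20133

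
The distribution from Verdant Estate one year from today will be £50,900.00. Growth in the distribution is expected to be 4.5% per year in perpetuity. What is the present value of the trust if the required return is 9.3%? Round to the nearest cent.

Growing perpetuity: P = D₁ / (r − g) = £50,900.0000 / (0.093 − 0.045) = £1,060,416.67

£1060416.67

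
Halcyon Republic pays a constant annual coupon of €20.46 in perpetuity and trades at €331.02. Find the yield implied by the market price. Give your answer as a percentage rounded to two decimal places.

P = C/r ⇒ r = C/P = €20.46/€331.02 = 0.061809

6.18%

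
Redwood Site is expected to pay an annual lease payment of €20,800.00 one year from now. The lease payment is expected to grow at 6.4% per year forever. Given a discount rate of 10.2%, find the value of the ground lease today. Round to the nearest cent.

Growing perpetuity: P = D₁ / (r − g) = €20,800.0000 / (0.102 − 0.064) = €547,368.42

€547368.42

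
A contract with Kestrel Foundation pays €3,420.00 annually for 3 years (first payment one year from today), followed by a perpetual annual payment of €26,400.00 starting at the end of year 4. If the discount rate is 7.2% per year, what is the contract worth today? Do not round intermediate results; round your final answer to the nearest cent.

€306579.57

PV of 3-year annuity: €3,420.00 × [1 − (1+0.072)^−3] / 0.072 = 8942.46570
Perpetuity value at year 3: €26,400.00 / 0.072 = 366666.66667
PV of perpetuity: 366666.66667 / (1+0.072)^3 = 297637.10685
Total PV = 8942.46570 + 297637.10685 = 306579.57255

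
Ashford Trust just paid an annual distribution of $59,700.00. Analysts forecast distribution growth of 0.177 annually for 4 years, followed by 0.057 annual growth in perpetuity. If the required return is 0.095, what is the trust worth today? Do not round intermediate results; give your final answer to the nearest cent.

$2503723.72

D_1 = 70266.90000
D_2 = 82704.14130
D_3 = 97342.77431
D_4 = 114572.44536
Terminal value at year 4: TV = D_4×(1+g_2)/(r−g_2) = 121103.07475/0.038 = 3186923.01970
P_0 = D_1/(1+r)^1 + D_2/(1+r)^2 + D_3/(1+r)^3 + D_4/(1+r)^4 + TV/(1+r)^4
    = 64170.68493 + 68976.16088 + 74141.49896 + 79693.64774 + 2216741.72782 = 2503723.72032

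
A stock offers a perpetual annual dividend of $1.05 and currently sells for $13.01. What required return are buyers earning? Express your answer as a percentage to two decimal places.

8.07%

P = C/r ⇒ r = C/P = $1.05/$13.01 = 0.080707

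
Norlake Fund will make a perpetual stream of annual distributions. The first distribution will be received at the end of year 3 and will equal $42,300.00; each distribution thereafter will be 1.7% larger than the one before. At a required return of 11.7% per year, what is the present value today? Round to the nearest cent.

$339026.79

Value at end of year 2: C₁ / (r − g) = $42,300.00 / (0.117 − 0.017) = $423,000.0000
Discount to today: PV = $423,000.0000 / (1 + 0.117)^2 = $423,000.0000 / 1.247689 = $339,026.79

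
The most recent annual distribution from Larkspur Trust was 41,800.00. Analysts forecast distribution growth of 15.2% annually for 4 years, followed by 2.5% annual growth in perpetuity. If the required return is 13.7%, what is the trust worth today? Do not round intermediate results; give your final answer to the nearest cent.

D_1 = 48153.60000
D_2 = 55472.94720
D_3 = 63904.83517
D_4 = 73618.37012
Terminal value at year 4: TV = D_4×(1+g_2)/(r−g_2) = 75458.82937/0.112 = 673739.54798
P_0 = D_1/(1+r)^1 + D_2/(1+r)^2 + D_3/(1+r)^3 + D_4/(1+r)^4 + TV/(1+r)^4
    = 42351.45119 + 42910.17746 + 43476.27478 + 44049.84041 + 403134.70022 = 575922.44407

575922.44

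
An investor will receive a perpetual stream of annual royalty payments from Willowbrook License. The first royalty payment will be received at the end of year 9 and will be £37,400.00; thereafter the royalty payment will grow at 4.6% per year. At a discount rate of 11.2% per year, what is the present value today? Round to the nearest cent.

Value at end of year 8: C₁ / (r − g) = £37,400.00 / (0.112 − 0.046) = £566,666.6667
Discount to today: PV = £566,666.6667 / (1 + 0.112)^8 = £566,666.6667 / 2.337967 = £242,375.86

£242375.86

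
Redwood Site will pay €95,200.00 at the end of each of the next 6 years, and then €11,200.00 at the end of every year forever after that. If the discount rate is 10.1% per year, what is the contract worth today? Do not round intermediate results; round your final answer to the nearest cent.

PV of 6-year annuity: €95,200.00 × [1 − (1+0.101)^−6] / 0.101 = 413408.58803
Perpetuity value at year 6: €11,200.00 / 0.101 = 110891.08911
PV of perpetuity: 110891.08911 / (1+0.101)^6 = 62254.78464
Total PV = 413408.58803 + 62254.78464 = 475663.37266

€475663.37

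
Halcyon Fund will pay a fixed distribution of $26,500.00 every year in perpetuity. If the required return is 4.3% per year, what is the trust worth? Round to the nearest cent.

$616279.07

Level perpetuity: PV = C / r = $26,500.00 / 0.043 = $616,279.07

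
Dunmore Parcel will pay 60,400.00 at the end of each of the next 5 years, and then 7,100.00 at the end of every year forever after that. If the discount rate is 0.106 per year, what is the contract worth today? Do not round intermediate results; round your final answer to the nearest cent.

PV of 5-year annuity: 60,400.00 × [1 − (1+0.106)^−5] / 0.106 = 225496.72076
Perpetuity value at year 5: 7,100.00 / 0.106 = 66981.13208
PV of perpetuity: 66981.13208 / (1+0.106)^5 = 40474.06722
Total PV = 225496.72076 + 40474.06722 = 265970.78798

265970.79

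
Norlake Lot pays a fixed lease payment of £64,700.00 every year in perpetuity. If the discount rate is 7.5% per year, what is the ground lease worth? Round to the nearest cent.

Level perpetuity: PV = C / r = £64,700.00 / 0.075 = £862,666.67

£862666.67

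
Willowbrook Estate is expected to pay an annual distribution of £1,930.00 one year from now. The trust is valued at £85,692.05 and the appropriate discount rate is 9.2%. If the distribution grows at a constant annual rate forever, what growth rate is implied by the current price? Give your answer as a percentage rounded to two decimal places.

6.95%

P = D₁/(r−g) ⇒ g = r − D₁/P = 0.092 − £1,930.00/£85,692.05 = 0.069477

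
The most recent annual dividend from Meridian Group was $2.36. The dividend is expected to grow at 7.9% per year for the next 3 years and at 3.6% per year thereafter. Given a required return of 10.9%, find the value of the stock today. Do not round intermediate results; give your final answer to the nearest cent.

D_1 = 2.54644
D_2 = 2.74761
D_3 = 2.96467
Terminal value at year 3: TV = D_3×(1+g_2)/(r−g_2) = 3.07140/0.073 = 42.07394
P_0 = D_1/(1+r)^1 + D_2/(1+r)^2 + D_3/(1+r)^3 + TV/(1+r)^3
    = 2.29616 + 2.23404 + 2.17361 + 30.84740 = 37.55122

$37.55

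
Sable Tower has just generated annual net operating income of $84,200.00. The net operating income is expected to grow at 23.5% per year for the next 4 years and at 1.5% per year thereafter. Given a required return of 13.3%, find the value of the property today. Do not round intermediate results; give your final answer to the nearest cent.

$1442194.49

D_1 = 103987.00000
D_2 = 128423.94500
D_3 = 158603.57208
D_4 = 195875.41151
Terminal value at year 4: TV = D_4×(1+g_2)/(r−g_2) = 198813.54269/0.118 = 1684860.53123
P_0 = D_1/(1+r)^1 + D_2/(1+r)^2 + D_3/(1+r)^3 + D_4/(1+r)^4 + TV/(1+r)^4
    = 91780.22948 + 100042.88032 + 109049.38853 + 118866.72094 + 1022455.26914 = 1442194.48841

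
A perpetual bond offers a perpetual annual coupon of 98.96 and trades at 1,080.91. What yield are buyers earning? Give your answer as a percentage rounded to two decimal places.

9.16%

P = C/r ⇒ r = C/P = 98.96/1,080.91 = 0.091552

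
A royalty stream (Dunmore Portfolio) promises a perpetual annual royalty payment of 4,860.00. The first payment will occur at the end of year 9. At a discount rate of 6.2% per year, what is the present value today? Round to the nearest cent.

Value at end of year 8: C / r = 4,860.00 / 0.062 = 78,387.0968
Discount to today: PV = 78,387.0968 / (1 + 0.062)^8 = 78,387.0968 / 1.618066 = 48,444.94

48444.94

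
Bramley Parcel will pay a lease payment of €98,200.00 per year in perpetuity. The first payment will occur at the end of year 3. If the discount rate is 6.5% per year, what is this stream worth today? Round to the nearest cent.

€1331983.72

Value at end of year 2: C / r = €98,200.00 / 0.065 = €1,510,769.2308
Discount to today: PV = €1,510,769.2308 / (1 + 0.065)^2 = €1,510,769.2308 / 1.134225 = €1,331,983.72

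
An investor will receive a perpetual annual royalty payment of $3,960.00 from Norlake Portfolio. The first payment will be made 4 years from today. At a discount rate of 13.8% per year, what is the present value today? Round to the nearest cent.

$19471.05

Value at end of year 3: C / r = $3,960.00 / 0.138 = $28,695.6522
Discount to today: PV = $28,695.6522 / (1 + 0.138)^3 = $28,695.6522 / 1.473760 = $19,471.05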